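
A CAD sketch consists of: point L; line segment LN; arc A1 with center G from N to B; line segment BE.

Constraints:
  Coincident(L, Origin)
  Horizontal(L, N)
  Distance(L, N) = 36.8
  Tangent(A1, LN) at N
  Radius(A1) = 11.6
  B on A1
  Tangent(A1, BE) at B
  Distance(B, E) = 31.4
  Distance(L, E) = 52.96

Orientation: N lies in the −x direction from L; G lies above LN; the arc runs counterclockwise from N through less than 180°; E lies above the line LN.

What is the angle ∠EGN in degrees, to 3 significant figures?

167°

L is at the origin; L and N share the same y with |LN| = 36.8 and N on the −x side, so N = (-36.8, 0.00). The tangent condition forces GN to be normal to LN, so G = N + (0, 11.6) = (-36.8, 11.6). Since GB ⟂ BE (tangency), |GE| = √(11.6² + 31.4²) = 33.5 regardless of where B sits on A1. So E lies on both circle(L, 52.96) and circle(G, 33.5); the above-LN intersection is E = (-29.2, 44.2). B is the foot of the tangent from E: B = (-25.3, 13.0).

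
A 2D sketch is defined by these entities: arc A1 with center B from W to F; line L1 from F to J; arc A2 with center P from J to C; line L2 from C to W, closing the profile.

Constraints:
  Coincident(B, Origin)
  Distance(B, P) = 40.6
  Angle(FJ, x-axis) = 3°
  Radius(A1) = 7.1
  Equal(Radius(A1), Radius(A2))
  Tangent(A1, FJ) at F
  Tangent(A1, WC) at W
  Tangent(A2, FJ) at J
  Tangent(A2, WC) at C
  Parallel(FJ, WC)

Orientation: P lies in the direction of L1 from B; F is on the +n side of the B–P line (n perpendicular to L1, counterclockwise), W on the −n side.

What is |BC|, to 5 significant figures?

41.216

The slot axis is L1's direction at 3.0°, so u = (cos 3.0°, sin 3.0°) = (0.99863, 0.052336) and n = (−sin 3.0°, cos 3.0°) = (-0.052336, 0.99863). B is at the origin and P lies 40.6 along u from B, so P = 40.6·u = (40.544, 2.1248). Tangency of A1 to both parallel lines with radius 7.1 puts F and W at B ± 7.1·n: F = (-0.37159, 7.0903), W = (0.37159, -7.0903). Equal radii place J and C the same way about P: J = P + 7.1·n = (40.173, 9.2151), C = P − 7.1·n = (40.916, -4.9654). Then |BC| = |C − B| = 41.216.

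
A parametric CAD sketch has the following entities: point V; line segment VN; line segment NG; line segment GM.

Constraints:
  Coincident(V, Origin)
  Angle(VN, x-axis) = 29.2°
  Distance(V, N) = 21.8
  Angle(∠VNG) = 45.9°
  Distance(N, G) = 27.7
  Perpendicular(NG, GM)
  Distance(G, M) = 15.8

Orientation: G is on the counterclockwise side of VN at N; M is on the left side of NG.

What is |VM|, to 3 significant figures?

12.5

V is at the origin; VN runs at 29.2° with length 21.8, so N = 21.8·(cos 29.2°, sin 29.2°) = (19.0, 10.6). ∠VNG = 45.9°, so NG runs at 29.2° + (180° − 45.9°) = 163° from the x-axis; with |NG| = 27.7, G = N + 27.7·(cos 163°, sin 163°) = (-7.50, 18.6). The perpendicularity gives GM at right angles to NG; with |GM| = 15.8 on the left of NG, M = G + 15.8·(-0.287, -0.958) = (-12.0, 3.46). Then |VM| = |M − V| = 12.5.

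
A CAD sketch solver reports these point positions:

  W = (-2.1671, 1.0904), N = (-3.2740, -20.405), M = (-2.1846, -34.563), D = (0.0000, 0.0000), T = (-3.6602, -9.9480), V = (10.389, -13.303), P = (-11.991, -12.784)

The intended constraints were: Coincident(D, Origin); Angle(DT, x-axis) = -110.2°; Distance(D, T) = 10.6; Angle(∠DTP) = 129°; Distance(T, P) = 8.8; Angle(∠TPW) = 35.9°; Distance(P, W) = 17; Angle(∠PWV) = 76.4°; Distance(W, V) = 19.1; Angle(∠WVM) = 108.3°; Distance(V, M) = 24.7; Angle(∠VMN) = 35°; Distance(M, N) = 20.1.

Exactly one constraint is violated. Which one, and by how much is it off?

Distance(M, N) = 20.1 — off by 5.90.

D = (0.00, 0.00) ✓; DT at -110.2° ✓; |DT| = 10.60 ✓; ∠DTP = 129.0° ✓; |TP| = 8.800 ✓; ∠TPW = 35.90° ✓; |PW| = 17.00 ✓; ∠PWV = 76.40° ✓; |WV| = 19.10 ✓; ∠WVM = 108.3° ✓; |VM| = 24.70 ✓; ∠VMN = 35.00° ✓; |MN| = 14.20 ✗.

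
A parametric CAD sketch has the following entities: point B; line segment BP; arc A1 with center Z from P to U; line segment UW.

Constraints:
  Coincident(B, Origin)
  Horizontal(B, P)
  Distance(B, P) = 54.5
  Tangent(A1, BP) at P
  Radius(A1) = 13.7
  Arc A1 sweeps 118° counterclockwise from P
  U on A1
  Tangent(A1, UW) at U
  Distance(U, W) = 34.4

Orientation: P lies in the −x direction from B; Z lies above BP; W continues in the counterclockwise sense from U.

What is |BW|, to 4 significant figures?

77.33

On A1, P sits at bearing -90° from Z; a 118° counterclockwise sweep puts U at bearing 28°, so U = Z + 13.7·(cos 28°, sin 28°) = (-42.40, 20.13). A1 meets UW tangentially, so ZU is at right angles to UW, so UW runs along (−sin 28°, cos 28°); with |UW| = 34.4, W = (-58.55, 50.51). Then |BW| = |W − B| = 77.33.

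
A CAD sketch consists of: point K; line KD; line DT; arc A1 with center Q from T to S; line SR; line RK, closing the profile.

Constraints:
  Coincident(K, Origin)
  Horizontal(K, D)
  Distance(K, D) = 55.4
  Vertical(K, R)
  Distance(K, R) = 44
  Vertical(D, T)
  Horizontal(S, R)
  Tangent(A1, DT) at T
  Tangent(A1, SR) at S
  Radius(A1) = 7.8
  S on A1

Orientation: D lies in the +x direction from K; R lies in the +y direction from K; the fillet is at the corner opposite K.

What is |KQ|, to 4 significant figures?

59.80

K and R share the same x with |KR| = 44.0 and R on the +y side, so R = (0.000, 44.00). The virtual corner opposite K is at (55.40, 44.00). A1 meets DT tangentially, so QT is at right angles to DT and since A1 is tangent to SR there, QS ⟂ SR, with radius 7.8, so the center Q sits 7.8 in from both sides at Q = (47.60, 36.20). Then |KQ| = |Q − K| = 59.80.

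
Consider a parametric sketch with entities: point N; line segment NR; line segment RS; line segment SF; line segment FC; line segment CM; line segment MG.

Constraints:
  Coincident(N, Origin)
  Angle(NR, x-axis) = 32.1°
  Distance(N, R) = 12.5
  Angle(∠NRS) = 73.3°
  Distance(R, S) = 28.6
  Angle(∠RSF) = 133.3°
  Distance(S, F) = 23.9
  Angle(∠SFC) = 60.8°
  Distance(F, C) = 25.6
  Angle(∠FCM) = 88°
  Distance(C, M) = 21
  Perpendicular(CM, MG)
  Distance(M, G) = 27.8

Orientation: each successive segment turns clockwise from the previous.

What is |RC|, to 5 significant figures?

31.063

N is at the origin; NR runs at 32.1° with length 12.5, so R = (10.589, 6.6425). ∠NRS = 73.3° gives RS at -74.600° from the x-axis; with |RS| = 28.6, S = (18.184, -20.931). ∠RSF = 133.3° gives SF at -121.30° from the x-axis; with |SF| = 23.9, F = (5.7674, -41.352). ∠SFC = 60.8° gives FC at 119.50° from the x-axis; with |FC| = 25.6, C = (-6.8386, -19.071). Then |RC| = |C − R| = 31.063.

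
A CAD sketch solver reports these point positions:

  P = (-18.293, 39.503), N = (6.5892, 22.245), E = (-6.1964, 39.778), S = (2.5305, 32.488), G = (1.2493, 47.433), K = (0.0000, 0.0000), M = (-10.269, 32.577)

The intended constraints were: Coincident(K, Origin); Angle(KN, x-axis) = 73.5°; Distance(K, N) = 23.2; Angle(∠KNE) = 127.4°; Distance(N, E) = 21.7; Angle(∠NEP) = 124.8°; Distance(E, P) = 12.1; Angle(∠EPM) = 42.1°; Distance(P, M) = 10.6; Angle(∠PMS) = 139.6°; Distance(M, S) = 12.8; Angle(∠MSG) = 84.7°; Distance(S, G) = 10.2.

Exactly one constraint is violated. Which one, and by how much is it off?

Distance(S, G) = 10.2 — off by 4.80.

K = (0.00, 0.00) ✓; KN at 73.50° ✓; |KN| = 23.20 ✓; ∠KNE = 127.4° ✓; |NE| = 21.70 ✓; ∠NEP = 124.8° ✓; |EP| = 12.10 ✓; ∠EPM = 42.10° ✓; |PM| = 10.60 ✓; ∠PMS = 139.6° ✓; |MS| = 12.80 ✓; ∠MSG = 84.70° ✓; |SG| = 15.00 ✗.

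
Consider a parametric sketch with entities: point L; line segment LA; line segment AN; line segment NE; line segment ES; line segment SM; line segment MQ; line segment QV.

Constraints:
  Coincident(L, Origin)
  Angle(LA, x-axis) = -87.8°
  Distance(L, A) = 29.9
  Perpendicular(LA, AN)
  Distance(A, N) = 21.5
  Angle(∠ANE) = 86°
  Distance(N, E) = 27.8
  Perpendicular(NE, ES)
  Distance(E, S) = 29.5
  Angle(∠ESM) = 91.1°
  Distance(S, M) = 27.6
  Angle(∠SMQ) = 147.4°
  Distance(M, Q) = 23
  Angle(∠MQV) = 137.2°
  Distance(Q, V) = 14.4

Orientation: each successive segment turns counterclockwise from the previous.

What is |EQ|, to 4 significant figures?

50.53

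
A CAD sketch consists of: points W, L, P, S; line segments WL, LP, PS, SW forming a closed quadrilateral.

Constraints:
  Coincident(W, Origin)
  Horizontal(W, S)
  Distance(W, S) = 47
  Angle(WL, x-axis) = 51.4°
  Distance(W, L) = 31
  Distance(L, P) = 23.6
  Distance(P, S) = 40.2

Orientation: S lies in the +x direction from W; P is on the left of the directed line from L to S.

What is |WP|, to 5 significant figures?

54.290

W is at the origin; W and S share the same y with |WS| = 47.0 and S in +x, so S = (47.0, 0). WL runs at 51.4° with |WL| = 31.0, so L = (19.340, 24.227). P is determined by |LP| = 23.6 and |PS| = 40.2 together: it lies at the intersection of circle(L, 23.6) and circle(S, 40.2). With |LS| = 36.770, the foot of the radical line on LS is 3.9834 from L and the perpendicular offset is √(23.6² − 3.9834²) = 23.261. Taking the left-of-LS solution: P = (37.663, 39.101).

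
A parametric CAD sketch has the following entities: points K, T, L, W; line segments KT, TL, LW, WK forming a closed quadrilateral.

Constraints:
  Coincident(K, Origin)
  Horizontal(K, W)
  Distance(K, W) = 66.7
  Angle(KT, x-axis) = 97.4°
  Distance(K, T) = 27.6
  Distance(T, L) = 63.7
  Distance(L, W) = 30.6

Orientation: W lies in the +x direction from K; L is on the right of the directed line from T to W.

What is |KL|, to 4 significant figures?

45.17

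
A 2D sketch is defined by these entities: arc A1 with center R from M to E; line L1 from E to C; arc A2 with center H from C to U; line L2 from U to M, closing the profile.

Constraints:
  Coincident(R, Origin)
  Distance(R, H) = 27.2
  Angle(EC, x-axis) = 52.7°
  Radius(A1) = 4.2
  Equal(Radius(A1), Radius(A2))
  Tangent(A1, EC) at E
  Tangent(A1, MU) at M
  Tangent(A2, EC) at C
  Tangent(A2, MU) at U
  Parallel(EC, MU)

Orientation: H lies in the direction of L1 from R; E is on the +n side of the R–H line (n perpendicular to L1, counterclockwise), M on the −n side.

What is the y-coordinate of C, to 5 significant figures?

24.182

The slot axis is L1's direction at 52.7°, so u = (cos 52.7°, sin 52.7°) = (0.60599, 0.79547) and n = (−sin 52.7°, cos 52.7°) = (-0.79547, 0.60599). R is at the origin and H lies 27.2 along u from R, so H = 27.2·u = (16.483, 21.637). Tangency of A1 to both parallel lines with radius 4.2 puts E and M at R ± 4.2·n: E = (-3.3410, 2.5452), M = (3.3410, -2.5452). Equal radii place C and U the same way about H: C = H + 4.2·n = (13.142, 24.182), U = H − 4.2·n = (19.824, 19.092). So C.y = 24.182.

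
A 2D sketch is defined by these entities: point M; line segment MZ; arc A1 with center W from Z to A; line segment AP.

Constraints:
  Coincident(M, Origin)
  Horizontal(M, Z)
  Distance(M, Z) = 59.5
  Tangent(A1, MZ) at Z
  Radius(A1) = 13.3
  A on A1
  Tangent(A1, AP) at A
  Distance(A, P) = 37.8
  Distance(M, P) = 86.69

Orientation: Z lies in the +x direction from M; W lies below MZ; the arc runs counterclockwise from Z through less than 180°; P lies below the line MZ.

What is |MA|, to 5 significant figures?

52.615

M is at the origin; M and Z share the same y with |MZ| = 59.5 and Z on the +x side, so Z = (59.500, 0.0000). The tangent condition forces WZ to be normal to MZ, so W = Z + (0, -13.3) = (59.500, -13.300). Since WA ⟂ AP (tangency), |WP| = √(13.3² + 37.8²) = 40.072 regardless of where A sits on A1. So P lies on both circle(M, 86.69) and circle(W, 40.072); the below-MZ intersection is P = (69.234, -52.171). A is the foot of the tangent from P: A = (48.402, -20.630).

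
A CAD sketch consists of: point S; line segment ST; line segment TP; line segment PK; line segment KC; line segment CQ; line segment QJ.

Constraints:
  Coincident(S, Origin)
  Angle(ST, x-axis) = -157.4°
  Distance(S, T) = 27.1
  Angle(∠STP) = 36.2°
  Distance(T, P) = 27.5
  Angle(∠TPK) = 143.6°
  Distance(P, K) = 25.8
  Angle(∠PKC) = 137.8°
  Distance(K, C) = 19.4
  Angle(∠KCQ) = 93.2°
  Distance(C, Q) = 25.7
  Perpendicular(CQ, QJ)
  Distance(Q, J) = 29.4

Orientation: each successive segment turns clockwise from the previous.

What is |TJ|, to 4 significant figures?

23.36

∠KCQ = 93.2° gives CQ at -106.6° from the x-axis; with |CQ| = 25.7, Q = (23.99, -8.261). CQ ⟂ QJ, so QJ runs at 163.4°; with |QJ| = 29.4, J = (-4.184, 0.1386). Then |TJ| = |J − T| = 23.36.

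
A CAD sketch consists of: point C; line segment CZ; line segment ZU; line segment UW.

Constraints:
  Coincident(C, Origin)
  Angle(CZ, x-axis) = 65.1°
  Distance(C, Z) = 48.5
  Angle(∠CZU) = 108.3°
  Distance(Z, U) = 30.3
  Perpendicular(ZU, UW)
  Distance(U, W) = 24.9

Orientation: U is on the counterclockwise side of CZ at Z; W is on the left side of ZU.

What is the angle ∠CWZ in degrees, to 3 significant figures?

64.3°

C is at the origin; CZ runs at 65.1° with length 48.5, so Z = 48.5·(cos 65.1°, sin 65.1°) = (20.4, 44.0). ∠CZU = 108.3°, so ZU runs at 65.1° + (180° − 108.3°) = 137° from the x-axis; with |ZU| = 30.3, U = Z + 30.3·(cos 137°, sin 137°) = (-1.67, 64.7). ZU ⟂ UW; with |UW| = 24.9 on the left of ZU, W = U + 24.9·(-0.685, -0.729) = (-18.7, 46.6). Then cos ∠CWZ = WC·WZ / (|WC||WZ|), giving 64.3°.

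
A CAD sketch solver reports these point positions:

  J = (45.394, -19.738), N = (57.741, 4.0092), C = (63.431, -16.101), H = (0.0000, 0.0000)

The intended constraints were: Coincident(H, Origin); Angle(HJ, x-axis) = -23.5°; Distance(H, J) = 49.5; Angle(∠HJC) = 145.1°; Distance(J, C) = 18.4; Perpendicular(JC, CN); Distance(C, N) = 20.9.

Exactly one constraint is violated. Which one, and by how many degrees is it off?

Perpendicular(JC, CN) — off by 4.40°.

H = (0.00, 0.00) ✓; HJ at -23.50° ✓; |HJ| = 49.50 ✓; ∠HJC = 145.1° ✓; |JC| = 18.40 ✓; ∠(JC, CN) = 94.40° ✗; |CN| = 20.90 ✓.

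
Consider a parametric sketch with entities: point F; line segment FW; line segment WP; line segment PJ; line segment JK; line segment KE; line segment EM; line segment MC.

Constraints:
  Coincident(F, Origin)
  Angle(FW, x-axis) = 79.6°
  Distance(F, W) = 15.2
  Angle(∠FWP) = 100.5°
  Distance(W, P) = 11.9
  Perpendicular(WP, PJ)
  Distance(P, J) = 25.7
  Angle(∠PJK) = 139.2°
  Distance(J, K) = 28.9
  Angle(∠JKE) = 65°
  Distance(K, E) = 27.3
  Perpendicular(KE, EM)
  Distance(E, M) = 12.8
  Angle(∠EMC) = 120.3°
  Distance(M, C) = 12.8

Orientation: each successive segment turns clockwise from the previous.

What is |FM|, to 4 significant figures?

4.481

F is at the origin; FW runs at 79.6° with length 15.2, so W = (2.744, 14.95). ∠FWP = 100.5° gives WP at 0.1000° from the x-axis; with |WP| = 11.9, P = (14.64, 14.97). WP is perpendicular to PJ, so PJ runs at -89.90°; with |PJ| = 25.7, J = (14.69, -10.73). ∠PJK = 139.2° gives JK at -130.7° from the x-axis; with |JK| = 28.9, K = (-4.157, -32.64). ∠JKE = 65.0° gives KE at 114.3° from the x-axis; with |KE| = 27.3, E = (-15.39, -7.758). KE is perpendicular to EM, so EM runs at 24.30°; with |EM| = 12.8, M = (-3.725, -2.490). Then |FM| = |M − F| = 4.481.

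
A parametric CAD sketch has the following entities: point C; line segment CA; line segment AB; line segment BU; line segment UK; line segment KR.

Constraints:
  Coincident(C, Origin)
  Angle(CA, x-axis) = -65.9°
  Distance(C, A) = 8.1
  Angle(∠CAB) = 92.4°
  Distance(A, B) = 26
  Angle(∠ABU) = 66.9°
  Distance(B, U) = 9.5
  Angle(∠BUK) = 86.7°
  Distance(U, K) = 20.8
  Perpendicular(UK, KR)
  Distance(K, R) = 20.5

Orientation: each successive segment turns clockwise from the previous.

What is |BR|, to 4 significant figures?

23.06

∠BUK = 86.7° gives UK at 0.1000° from the x-axis; with |UK| = 20.8, K = (0.2757, -9.476). UK is perpendicular to KR, so KR runs at -89.90°; with |KR| = 20.5, R = (0.3115, -29.98). Then |BR| = |R − B| = 23.06.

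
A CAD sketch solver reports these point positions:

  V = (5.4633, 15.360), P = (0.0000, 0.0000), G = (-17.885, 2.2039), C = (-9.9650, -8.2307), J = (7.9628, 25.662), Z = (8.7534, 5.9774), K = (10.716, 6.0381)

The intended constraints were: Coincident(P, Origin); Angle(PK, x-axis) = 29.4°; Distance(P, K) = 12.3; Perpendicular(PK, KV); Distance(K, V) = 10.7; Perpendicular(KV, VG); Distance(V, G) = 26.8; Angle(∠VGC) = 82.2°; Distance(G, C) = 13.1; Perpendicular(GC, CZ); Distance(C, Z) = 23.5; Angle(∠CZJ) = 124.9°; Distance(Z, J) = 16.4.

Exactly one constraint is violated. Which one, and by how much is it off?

Distance(Z, J) = 16.4 — off by 3.30.

P = (0.00, 0.00) ✓; PK at 29.40° ✓; |PK| = 12.30 ✓; ∠(PK, KV) = 90.00° ✓; |KV| = 10.70 ✓; ∠(KV, VG) = 90.00° ✓; |VG| = 26.80 ✓; ∠VGC = 82.20° ✓; |GC| = 13.10 ✓; ∠(GC, CZ) = 90.00° ✓; |CZ| = 23.50 ✓; ∠CZJ = 124.9° ✓; |ZJ| = 19.70 ✗.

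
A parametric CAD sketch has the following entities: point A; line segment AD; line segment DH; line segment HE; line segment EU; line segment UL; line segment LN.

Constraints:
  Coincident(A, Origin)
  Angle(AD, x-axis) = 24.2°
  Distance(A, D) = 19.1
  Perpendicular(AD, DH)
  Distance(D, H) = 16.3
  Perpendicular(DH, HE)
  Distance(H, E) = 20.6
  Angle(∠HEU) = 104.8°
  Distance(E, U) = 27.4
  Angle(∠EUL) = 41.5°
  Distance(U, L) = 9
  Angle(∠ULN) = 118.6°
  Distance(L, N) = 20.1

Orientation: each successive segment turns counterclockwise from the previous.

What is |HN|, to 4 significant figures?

21.95

A is at the origin; AD runs at 24.2° with length 19.1, so D = (17.42, 7.830). The perpendicularity gives DH at right angles to AD, so DH runs at 114.2°; with |DH| = 16.3, H = (10.74, 22.70). The perpendicularity gives HE at right angles to DH, so HE runs at -155.8°; with |HE| = 20.6, E = (-8.050, 14.25). ∠HEU = 104.8° gives EU at -80.60° from the x-axis; with |EU| = 27.4, U = (-3.575, -12.78). ∠EUL = 41.5° gives UL at 57.90° from the x-axis; with |UL| = 9.0, L = (1.208, -5.155). ∠ULN = 118.6° gives LN at 119.3° from the x-axis; with |LN| = 20.1, N = (-8.629, 12.37). Then |HN| = |N − H| = 21.95.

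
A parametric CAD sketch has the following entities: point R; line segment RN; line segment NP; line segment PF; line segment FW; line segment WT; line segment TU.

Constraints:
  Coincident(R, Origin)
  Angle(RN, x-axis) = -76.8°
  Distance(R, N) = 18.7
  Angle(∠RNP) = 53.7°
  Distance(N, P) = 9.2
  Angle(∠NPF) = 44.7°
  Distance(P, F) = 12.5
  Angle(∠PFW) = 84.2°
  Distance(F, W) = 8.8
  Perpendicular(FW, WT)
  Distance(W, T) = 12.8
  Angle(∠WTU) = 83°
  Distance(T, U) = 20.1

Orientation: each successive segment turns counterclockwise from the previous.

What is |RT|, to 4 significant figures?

22.09

R is at the origin; RN runs at -76.8° with length 18.7, so N = (4.270, -18.21). ∠RNP = 53.7° gives NP at 49.50° from the x-axis; with |NP| = 9.2, P = (10.25, -11.21). ∠NPF = 44.7° gives PF at -175.2° from the x-axis; with |PF| = 12.5, F = (-2.211, -12.26). ∠PFW = 84.2° gives FW at -79.40° from the x-axis; with |FW| = 8.8, W = (-0.5923, -20.91). FW is perpendicular to WT, so WT runs at 10.60°; with |WT| = 12.8, T = (11.99, -18.55). Then |RT| = |T − R| = 22.09.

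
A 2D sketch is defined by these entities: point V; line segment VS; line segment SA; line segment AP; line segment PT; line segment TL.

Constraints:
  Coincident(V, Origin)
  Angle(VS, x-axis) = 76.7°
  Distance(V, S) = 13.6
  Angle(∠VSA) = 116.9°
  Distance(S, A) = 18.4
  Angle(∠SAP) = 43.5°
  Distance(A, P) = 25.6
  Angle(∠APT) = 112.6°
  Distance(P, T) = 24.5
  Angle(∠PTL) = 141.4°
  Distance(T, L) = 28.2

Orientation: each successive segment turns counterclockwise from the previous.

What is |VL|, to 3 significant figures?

41.6

V is at the origin; VS runs at 76.7° with length 13.6, so S = (3.13, 13.2). ∠VSA = 116.9° gives SA at 140° from the x-axis; with |SA| = 18.4, A = (-10.9, 25.1). ∠SAP = 43.5° gives AP at -83.7° from the x-axis; with |AP| = 25.6, P = (-8.12, -0.334). ∠APT = 112.6° gives PT at -16.3° from the x-axis; with |PT| = 24.5, T = (15.4, -7.21). ∠PTL = 141.4° gives TL at 22.3° from the x-axis; with |TL| = 28.2, L = (41.5, 3.49). Then |VL| = |L − V| = 41.6.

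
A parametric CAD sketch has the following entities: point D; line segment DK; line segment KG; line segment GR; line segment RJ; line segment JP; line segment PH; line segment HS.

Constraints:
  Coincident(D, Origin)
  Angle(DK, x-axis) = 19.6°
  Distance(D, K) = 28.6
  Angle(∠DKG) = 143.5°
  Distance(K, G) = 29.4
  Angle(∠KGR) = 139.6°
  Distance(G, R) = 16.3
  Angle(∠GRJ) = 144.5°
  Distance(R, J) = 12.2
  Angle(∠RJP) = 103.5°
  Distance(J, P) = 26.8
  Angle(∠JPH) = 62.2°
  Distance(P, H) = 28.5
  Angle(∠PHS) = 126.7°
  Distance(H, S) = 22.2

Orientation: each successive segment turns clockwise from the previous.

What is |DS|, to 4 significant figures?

66.42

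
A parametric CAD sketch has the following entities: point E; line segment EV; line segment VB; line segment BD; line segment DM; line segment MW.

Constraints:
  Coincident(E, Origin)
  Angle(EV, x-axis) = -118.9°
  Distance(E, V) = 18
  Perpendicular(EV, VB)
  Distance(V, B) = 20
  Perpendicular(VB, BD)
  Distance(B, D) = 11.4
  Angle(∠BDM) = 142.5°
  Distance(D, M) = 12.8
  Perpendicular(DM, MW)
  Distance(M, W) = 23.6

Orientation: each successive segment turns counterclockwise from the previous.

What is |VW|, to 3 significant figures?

9.70

∠BDM = 142.5° gives DM at 98.6° from the x-axis; with |DM| = 12.8, M = (12.4, -2.79). DM is perpendicular to MW, so MW runs at -171°; with |MW| = 23.6, W = (-10.9, -6.32). Then |VW| = |W − V| = 9.70.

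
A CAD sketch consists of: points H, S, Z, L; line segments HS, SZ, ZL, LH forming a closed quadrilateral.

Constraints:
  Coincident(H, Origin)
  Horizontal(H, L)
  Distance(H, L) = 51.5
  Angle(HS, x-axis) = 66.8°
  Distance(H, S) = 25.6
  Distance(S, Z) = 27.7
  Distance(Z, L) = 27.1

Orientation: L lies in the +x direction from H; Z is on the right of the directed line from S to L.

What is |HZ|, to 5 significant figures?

24.401

H is at the origin; HL is horizontal with |HL| = 51.5 and L in +x, so L = (51.5, 0). HS runs at 66.8° with |HS| = 25.6, so S = (10.085, 23.530). Z is determined by |SZ| = 27.7 and |ZL| = 27.1 together: it lies at the intersection of circle(S, 27.7) and circle(L, 27.1). With |SL| = 47.633, the foot of the radical line on SL is 24.161 from S and the perpendicular offset is √(27.7² − 24.161²) = 13.547. Taking the right-of-SL solution: Z = (24.401, -0.18406).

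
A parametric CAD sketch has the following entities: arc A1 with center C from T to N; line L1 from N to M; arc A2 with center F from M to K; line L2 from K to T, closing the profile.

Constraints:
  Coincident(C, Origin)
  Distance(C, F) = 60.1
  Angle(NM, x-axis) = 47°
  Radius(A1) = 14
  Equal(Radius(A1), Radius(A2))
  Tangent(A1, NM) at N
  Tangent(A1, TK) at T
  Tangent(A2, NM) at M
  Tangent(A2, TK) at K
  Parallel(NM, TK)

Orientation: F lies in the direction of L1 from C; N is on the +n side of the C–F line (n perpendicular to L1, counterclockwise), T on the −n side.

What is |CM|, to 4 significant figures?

61.71

The slot axis is L1's direction at 47.0°, so u = (cos 47.0°, sin 47.0°) = (0.6820, 0.7314) and n = (−sin 47.0°, cos 47.0°) = (-0.7314, 0.6820). C is at the origin and F lies 60.1 along u from C, so F = 60.1·u = (40.99, 43.95). Tangency of A1 to both parallel lines with radius 14.0 puts N and T at C ± 14.0·n: N = (-10.24, 9.548), T = (10.24, -9.548). Equal radii place M and K the same way about F: M = F + 14.0·n = (30.75, 53.50), K = F − 14.0·n = (51.23, 34.41). Then |CM| = |M − C| = 61.71.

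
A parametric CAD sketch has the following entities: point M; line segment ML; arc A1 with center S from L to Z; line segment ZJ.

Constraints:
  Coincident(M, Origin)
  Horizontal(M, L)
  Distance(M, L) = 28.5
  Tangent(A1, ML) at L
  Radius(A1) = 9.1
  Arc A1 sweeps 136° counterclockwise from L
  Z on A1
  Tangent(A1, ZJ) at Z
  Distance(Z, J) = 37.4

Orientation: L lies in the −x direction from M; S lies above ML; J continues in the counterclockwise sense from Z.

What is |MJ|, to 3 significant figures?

64.4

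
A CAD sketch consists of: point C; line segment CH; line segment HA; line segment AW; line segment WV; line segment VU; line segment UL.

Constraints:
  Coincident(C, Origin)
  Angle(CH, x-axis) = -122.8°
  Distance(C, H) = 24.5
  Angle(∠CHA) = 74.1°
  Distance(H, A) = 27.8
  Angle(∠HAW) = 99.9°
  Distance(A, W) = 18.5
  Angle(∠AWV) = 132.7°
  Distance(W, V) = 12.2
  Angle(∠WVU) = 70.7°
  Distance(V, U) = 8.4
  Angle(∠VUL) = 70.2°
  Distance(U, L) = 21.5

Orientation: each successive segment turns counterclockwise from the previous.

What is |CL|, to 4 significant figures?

34.03

C is at the origin; CH runs at -122.8° with length 24.5, so H = (-13.27, -20.59). ∠CHA = 74.1° gives HA at -16.90° from the x-axis; with |HA| = 27.8, A = (13.33, -28.68). ∠HAW = 99.9° gives AW at 63.20° from the x-axis; with |AW| = 18.5, W = (21.67, -12.16). ∠AWV = 132.7° gives WV at 110.5° from the x-axis; with |WV| = 12.2, V = (17.40, -0.7352). ∠WVU = 70.7° gives VU at -140.2° from the x-axis; with |VU| = 8.4, U = (10.94, -6.112). ∠VUL = 70.2° gives UL at -30.40° from the x-axis; with |UL| = 21.5, L = (29.49, -16.99). Then |CL| = |L − C| = 34.03.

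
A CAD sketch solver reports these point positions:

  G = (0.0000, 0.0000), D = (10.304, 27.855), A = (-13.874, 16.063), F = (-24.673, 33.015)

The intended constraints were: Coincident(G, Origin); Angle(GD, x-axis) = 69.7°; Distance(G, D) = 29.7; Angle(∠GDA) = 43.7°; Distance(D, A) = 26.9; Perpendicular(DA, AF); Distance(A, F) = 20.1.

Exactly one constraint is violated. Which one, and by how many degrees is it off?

Perpendicular(DA, AF) — off by 6.50°.

G = (0.00, 0.00) ✓; GD at 69.70° ✓; |GD| = 29.70 ✓; ∠GDA = 43.70° ✓; |DA| = 26.90 ✓; ∠(DA, AF) = 83.50° ✗; |AF| = 20.10 ✓.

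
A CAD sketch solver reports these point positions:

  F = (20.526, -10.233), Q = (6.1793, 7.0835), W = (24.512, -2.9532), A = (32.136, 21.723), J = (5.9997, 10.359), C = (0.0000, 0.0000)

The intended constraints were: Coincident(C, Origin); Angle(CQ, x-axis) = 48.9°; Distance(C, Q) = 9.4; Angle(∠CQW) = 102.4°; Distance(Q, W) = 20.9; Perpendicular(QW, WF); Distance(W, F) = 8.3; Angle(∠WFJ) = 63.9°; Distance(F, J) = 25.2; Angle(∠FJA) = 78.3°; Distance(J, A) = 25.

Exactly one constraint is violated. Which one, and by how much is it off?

Distance(J, A) = 25 — off by 3.50.

C = (0.00, 0.00) ✓; CQ at 48.90° ✓; |CQ| = 9.400 ✓; ∠CQW = 102.4° ✓; |QW| = 20.90 ✓; ∠(QW, WF) = 90.00° ✓; |WF| = 8.300 ✓; ∠WFJ = 63.90° ✓; |FJ| = 25.20 ✓; ∠FJA = 78.30° ✓; |JA| = 28.50 ✗.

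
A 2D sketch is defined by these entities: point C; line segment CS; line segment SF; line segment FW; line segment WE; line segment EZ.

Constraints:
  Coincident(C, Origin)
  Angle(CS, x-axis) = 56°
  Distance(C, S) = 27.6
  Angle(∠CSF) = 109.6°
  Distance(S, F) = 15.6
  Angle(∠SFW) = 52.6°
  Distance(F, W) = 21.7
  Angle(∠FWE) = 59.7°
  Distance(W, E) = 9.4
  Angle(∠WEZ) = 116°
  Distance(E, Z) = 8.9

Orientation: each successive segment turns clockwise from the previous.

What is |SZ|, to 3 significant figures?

5.14

C is at the origin; CS runs at 56.0° with length 27.6, so S = (15.4, 22.9). ∠CSF = 109.6° gives SF at -14.4° from the x-axis; with |SF| = 15.6, F = (30.5, 19.0). ∠SFW = 52.6° gives FW at -142° from the x-axis; with |FW| = 21.7, W = (13.5, 5.58). ∠FWE = 59.7° gives WE at 97.9° from the x-axis; with |WE| = 9.4, E = (12.2, 14.9). ∠WEZ = 116.0° gives EZ at 33.9° from the x-axis; with |EZ| = 8.9, Z = (19.6, 19.9). Then |SZ| = |Z − S| = 5.14.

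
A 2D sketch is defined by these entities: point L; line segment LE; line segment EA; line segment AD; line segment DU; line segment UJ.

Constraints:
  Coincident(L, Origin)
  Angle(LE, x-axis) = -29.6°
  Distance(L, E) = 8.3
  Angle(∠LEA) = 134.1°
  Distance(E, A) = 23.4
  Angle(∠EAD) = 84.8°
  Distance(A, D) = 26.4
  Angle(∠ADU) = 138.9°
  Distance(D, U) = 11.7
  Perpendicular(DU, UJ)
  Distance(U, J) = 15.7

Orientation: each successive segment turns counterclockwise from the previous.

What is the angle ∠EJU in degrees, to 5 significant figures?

140.53°

L is at the origin; LE runs at -29.6° with length 8.3, so E = (7.2168, -4.0997). ∠LEA = 134.1° gives EA at 16.300° from the x-axis; with |EA| = 23.4, A = (29.676, 2.4679). ∠EAD = 84.8° gives AD at 111.50° from the x-axis; with |AD| = 26.4, D = (20.001, 27.031). ∠ADU = 138.9° gives DU at 152.60° from the x-axis; with |DU| = 11.7, U = (9.6132, 32.415). The perpendicularity gives UJ at right angles to DU, so UJ runs at -117.40°; with |UJ| = 15.7, J = (2.3880, 18.477). Then cos ∠EJU = JE·JU / (|JE||JU|), giving 140.53°.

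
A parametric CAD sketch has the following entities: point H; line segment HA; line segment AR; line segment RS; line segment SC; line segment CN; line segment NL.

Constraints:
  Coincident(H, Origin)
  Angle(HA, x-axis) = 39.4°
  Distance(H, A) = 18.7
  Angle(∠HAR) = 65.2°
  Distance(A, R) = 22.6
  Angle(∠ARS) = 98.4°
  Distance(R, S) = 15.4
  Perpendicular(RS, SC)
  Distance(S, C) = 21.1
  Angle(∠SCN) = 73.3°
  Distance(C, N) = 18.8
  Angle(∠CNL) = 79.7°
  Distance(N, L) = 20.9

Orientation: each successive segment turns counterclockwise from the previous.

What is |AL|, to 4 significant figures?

27.26

H is at the origin; HA runs at 39.4° with length 18.7, so A = (14.45, 11.87). ∠HAR = 65.2° gives AR at 154.2° from the x-axis; with |AR| = 22.6, R = (-5.897, 21.71). ∠ARS = 98.4° gives RS at -124.2° from the x-axis; with |RS| = 15.4, S = (-14.55, 8.969). The perpendicularity gives SC at right angles to RS, so SC runs at -34.20°; with |SC| = 21.1, C = (2.898, -2.891). ∠SCN = 73.3° gives CN at 72.50° from the x-axis; with |CN| = 18.8, N = (8.551, 15.04). ∠CNL = 79.7° gives NL at 172.8° from the x-axis; with |NL| = 20.9, L = (-12.18, 17.66). Then |AL| = |L − A| = 27.26.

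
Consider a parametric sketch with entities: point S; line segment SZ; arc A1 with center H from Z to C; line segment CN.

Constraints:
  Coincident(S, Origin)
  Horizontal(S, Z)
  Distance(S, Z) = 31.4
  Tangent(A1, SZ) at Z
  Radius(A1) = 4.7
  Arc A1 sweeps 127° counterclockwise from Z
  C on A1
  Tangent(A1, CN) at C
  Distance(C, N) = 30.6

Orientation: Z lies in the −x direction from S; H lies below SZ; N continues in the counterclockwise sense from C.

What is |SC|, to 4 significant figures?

35.95

S is at the origin; S and Z share the same y with |SZ| = 31.4 and Z on the −x side, so Z = (-31.40, 0.000). The tangent condition forces HZ to be normal to SZ, so H = Z + (0, -4.7) = (-31.40, -4.700). On A1, Z sits at bearing 90° from H; a 127° counterclockwise sweep puts C at bearing 217°, so C = H + 4.7·(cos 217°, sin 217°) = (-35.15, -7.529). Then |SC| = |C − S| = 35.95.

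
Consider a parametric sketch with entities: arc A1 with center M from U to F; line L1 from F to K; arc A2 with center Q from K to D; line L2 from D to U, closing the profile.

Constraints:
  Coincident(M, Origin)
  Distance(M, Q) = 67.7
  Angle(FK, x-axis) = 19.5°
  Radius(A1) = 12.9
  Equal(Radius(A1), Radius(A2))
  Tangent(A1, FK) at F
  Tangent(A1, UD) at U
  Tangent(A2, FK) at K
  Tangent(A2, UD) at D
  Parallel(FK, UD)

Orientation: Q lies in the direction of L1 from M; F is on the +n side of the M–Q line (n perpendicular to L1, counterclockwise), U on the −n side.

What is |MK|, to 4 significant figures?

68.92

Tangency of A1 to both parallel lines with radius 12.9 puts F and U at M ± 12.9·n: F = (-4.306, 12.16), U = (4.306, -12.16). Equal radii place K and D the same way about Q: K = Q + 12.9·n = (59.51, 34.76), D = Q − 12.9·n = (68.12, 10.44). Then |MK| = |K − M| = 68.92.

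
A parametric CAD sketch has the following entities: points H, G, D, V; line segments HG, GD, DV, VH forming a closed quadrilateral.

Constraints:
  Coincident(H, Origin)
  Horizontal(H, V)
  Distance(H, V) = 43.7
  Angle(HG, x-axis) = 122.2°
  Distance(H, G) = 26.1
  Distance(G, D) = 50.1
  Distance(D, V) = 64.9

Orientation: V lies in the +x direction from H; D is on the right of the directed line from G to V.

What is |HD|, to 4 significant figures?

31.70

Checks: |HV| = 43.70 ✓; |HG| = 26.10 ✓; |GD| = 50.10 ✓; |DV| = 64.90 ✓.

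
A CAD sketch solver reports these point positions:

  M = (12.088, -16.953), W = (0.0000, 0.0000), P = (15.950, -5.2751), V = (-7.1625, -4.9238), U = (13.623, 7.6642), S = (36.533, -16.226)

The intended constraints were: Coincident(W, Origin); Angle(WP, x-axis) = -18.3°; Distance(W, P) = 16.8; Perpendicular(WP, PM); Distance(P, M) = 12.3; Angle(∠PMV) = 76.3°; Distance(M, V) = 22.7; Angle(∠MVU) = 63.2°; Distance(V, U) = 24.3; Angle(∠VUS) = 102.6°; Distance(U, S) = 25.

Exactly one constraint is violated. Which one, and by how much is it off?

Distance(U, S) = 25 — off by 8.10.

W = (0.00, 0.00) ✓; WP at -18.30° ✓; |WP| = 16.80 ✓; ∠(WP, PM) = 90.00° ✓; |PM| = 12.30 ✓; ∠PMV = 76.30° ✓; |MV| = 22.70 ✓; ∠MVU = 63.20° ✓; |VU| = 24.30 ✓; ∠VUS = 102.6° ✓; |US| = 33.10 ✗.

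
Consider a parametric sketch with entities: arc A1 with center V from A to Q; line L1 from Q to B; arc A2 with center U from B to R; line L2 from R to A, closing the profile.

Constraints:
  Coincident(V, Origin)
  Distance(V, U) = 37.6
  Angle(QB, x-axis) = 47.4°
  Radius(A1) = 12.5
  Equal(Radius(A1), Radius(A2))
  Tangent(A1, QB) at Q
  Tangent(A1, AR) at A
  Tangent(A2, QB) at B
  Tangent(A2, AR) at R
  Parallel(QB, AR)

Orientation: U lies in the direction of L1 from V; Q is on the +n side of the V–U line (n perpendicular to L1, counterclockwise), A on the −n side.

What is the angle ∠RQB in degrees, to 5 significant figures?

33.620°

Tangency of A1 to both parallel lines with radius 12.5 puts Q and A at V ± 12.5·n: Q = (-9.2012, 8.4609), A = (9.2012, -8.4609). Equal radii place B and R the same way about U: B = U + 12.5·n = (16.249, 36.138), R = U − 12.5·n = (34.652, 19.216). Then cos ∠RQB = QR·QB / (|QR||QB|), giving 33.620°.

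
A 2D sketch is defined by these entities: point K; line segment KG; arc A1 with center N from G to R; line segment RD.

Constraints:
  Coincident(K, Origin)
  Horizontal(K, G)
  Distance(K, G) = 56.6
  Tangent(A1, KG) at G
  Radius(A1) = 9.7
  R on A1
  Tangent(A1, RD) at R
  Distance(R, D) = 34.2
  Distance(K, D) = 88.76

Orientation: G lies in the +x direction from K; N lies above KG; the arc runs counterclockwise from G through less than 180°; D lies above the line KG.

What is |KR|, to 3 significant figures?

65.3

Checks: |KG| = 56.60 ✓; |NG| = 9.700 ✓; |NR| = 9.700 ✓; ∠(NR, RD) = 90.00° ✓; |RD| = 34.20 ✓; |KD| = 88.76 ✓.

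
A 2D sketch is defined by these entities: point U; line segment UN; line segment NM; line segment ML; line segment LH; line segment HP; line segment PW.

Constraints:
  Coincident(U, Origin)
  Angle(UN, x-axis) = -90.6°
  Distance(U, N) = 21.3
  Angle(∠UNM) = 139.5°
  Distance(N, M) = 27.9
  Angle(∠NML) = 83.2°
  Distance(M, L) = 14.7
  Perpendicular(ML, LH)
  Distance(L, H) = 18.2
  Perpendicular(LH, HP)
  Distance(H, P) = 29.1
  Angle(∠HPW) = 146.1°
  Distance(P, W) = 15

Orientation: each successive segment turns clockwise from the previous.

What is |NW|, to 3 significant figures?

35.1

LH ⟂ HP, so HP runs at -47.9°; with |HP| = 29.1, P = (4.59, -40.8). ∠HPW = 146.1° gives PW at -81.8° from the x-axis; with |PW| = 15.0, W = (6.73, -55.7). Then |NW| = |W − N| = 35.1.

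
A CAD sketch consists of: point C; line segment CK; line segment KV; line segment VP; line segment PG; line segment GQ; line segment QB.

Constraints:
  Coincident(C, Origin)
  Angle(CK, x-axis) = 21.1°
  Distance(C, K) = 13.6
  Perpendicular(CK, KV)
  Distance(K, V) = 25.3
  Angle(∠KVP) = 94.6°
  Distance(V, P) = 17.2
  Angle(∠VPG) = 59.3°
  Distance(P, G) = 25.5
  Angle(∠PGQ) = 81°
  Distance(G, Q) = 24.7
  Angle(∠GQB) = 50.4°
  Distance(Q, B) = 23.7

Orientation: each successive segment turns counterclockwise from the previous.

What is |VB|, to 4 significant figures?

8.644

∠PGQ = 81.0° gives GQ at 56.20° from the x-axis; with |GQ| = 24.7, Q = (19.54, 26.81). ∠GQB = 50.4° gives QB at -174.2° from the x-axis; with |QB| = 23.7, B = (-4.040, 24.42). Then |VB| = |B − V| = 8.644.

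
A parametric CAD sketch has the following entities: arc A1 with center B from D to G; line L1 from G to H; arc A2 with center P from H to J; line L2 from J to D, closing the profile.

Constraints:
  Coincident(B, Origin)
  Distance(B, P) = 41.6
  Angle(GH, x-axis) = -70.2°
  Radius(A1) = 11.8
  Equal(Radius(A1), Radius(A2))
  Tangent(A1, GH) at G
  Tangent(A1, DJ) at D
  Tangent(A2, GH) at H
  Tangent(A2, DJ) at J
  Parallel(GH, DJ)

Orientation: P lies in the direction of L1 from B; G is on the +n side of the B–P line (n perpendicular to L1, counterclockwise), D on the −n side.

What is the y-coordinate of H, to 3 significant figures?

-35.1

The slot axis is L1's direction at -70.2°, so u = (cos -70.2°, sin -70.2°) = (0.339, -0.941) and n = (−sin -70.2°, cos -70.2°) = (0.941, 0.339). B is at the origin and P lies 41.6 along u from B, so P = 41.6·u = (14.1, -39.1). Tangency of A1 to both parallel lines with radius 11.8 puts G and D at B ± 11.8·n: G = (11.1, 4.00), D = (-11.1, -4.00). Equal radii place H and J the same way about P: H = P + 11.8·n = (25.2, -35.1), J = P − 11.8·n = (2.99, -43.1). So H.y = -35.1.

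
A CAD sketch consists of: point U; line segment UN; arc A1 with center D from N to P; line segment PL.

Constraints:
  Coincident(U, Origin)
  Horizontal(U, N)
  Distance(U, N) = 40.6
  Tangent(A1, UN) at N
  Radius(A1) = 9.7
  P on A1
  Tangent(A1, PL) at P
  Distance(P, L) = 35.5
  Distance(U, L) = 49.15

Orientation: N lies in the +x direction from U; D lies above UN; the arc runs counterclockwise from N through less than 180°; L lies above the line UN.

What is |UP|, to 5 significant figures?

50.507

U is at the origin; U and N share the same y with |UN| = 40.6 and N on the +x side, so N = (40.600, 0.0000). Tangency of A1 to UN means the radius DN is perpendicular to UN, so D = N + (0, 9.7) = (40.600, 9.7000). Since DP ⟂ PL (tangency), |DL| = √(9.7² + 35.5²) = 36.801 regardless of where P sits on A1. So L lies on both circle(U, 49.15) and circle(D, 36.801); the above-UN intersection is L = (24.326, 42.708). P is the foot of the tangent from L: P = (47.862, 16.131).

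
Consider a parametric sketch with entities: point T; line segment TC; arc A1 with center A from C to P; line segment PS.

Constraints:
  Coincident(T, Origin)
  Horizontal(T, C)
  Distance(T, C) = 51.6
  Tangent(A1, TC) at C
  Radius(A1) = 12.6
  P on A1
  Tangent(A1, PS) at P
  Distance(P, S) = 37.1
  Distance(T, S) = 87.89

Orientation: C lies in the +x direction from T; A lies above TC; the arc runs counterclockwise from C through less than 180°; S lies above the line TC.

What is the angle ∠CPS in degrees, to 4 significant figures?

145.8°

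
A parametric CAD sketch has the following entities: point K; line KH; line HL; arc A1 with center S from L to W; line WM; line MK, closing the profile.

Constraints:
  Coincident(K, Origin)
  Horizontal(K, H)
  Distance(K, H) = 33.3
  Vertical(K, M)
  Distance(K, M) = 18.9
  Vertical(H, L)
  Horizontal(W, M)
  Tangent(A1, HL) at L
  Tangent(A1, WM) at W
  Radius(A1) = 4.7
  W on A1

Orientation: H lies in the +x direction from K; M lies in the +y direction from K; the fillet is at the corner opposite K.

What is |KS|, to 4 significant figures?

31.93

KM is vertical with |KM| = 18.9 and M on the +y side, so M = (0.000, 18.90). The virtual corner opposite K is at (33.30, 18.90). The tangent condition forces SL to be normal to HL and A1 meets WM tangentially, so SW is at right angles to WM, with radius 4.7, so the center S sits 4.7 in from both sides at S = (28.60, 14.20). Then |KS| = |S − K| = 31.93.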